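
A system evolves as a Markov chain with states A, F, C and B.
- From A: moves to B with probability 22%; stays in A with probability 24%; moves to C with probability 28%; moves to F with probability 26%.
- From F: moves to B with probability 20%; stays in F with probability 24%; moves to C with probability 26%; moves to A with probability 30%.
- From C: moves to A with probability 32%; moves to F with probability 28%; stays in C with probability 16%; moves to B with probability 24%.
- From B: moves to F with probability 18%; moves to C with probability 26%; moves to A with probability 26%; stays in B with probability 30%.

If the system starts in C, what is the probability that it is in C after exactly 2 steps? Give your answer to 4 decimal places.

Propagate the distribution vector 2 steps from C.
After 0 steps: (0.0000, 0.0000, 1.0000, 0.0000)
After 1 step: (0.3200, 0.2800, 0.1600, 0.2400)
After 2 steps: (0.2744, 0.2384, 0.2504, 0.2368)
P(in C after 2 steps) = 0.2504

0.2504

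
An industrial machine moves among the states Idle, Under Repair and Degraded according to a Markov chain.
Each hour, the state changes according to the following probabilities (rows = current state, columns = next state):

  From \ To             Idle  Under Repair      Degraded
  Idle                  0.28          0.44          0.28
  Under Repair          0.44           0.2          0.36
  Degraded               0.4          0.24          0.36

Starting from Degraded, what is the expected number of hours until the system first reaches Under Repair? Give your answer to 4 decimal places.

3.2110

Let t(s) be the expected number of hours to first reach Under Repair from state s, with t(Under Repair) = 0. Conditioning on the first hour:
t(Idle) = 1 + 0.28·t(Idle) + 0.28·t(Degraded)
t(Degraded) = 1 + 0.4·t(Idle) + 0.36·t(Degraded)
Solving: t(Idle) = 2.6376, t(Degraded) = 3.2110.
Expected hours from Degraded to Under Repair: 3.2110.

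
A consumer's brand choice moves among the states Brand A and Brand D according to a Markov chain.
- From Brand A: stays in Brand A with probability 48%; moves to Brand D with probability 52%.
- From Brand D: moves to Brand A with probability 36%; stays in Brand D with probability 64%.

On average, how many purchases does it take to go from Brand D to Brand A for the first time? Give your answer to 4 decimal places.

2.7778

Let t(s) be the expected number of purchases to first reach Brand A from state s, with t(Brand A) = 0. Conditioning on the first purchase:
t(Brand D) = 1 + 0.64·t(Brand D)
Solving: t(Brand D) = 2.7778.
Expected purchases from Brand D to Brand A: 2.7778.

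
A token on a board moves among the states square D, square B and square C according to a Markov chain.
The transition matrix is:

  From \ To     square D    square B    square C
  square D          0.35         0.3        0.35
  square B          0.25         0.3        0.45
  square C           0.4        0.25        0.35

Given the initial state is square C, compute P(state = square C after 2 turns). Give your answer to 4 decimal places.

0.3750

Sum over the intermediate state after 1 turn:
P = P(square C→square D)·P(square D→square C) + P(square C→square B)·P(square B→square C) + P(square C→square C)·P(square C→square C)
  = 0.4×0.35 + 0.25×0.45 + 0.35×0.35
  = 0.1400 + 0.1125 + 0.1225 = 0.3750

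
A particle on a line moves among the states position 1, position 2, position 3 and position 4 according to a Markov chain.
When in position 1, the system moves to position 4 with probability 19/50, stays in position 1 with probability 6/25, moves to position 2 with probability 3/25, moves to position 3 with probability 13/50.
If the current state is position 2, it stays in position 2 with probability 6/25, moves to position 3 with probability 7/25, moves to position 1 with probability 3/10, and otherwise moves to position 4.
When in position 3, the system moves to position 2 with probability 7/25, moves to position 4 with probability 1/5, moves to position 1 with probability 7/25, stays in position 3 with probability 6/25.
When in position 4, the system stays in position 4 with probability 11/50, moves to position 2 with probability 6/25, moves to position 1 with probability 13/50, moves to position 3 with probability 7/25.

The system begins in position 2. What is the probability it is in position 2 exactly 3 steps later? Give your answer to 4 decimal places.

Propagate the distribution vector 3 steps from position 2.
After 0 steps: (0.0000, 1.0000, 0.0000, 0.0000)
After 1 step: (0.3000, 0.2400, 0.2800, 0.1800)
After 2 steps: (0.2692, 0.2152, 0.2628, 0.2528)
After 3 steps: (0.2685, 0.2182, 0.2641, 0.2492)
P(in position 2 after 3 steps) = 0.2182

0.2182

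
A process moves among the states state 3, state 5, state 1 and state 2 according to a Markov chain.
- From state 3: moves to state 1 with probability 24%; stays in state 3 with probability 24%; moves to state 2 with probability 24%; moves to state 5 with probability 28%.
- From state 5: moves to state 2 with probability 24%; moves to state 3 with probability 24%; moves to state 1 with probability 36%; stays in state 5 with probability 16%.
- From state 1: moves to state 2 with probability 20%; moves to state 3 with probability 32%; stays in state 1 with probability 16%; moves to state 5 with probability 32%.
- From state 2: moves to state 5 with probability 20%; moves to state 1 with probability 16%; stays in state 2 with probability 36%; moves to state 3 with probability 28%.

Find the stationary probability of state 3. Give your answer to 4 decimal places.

Let the stationary distribution be π with π = πP and π_1 + π_2 + π_3 + π_4 = 1.
π_1 = 0.24·π_1 + 0.24·π_2 + 0.32·π_3 + 0.28·π_4
π_2 = 0.28·π_1 + 0.16·π_2 + 0.32·π_3 + 0.2·π_4
π_3 = 0.24·π_1 + 0.36·π_2 + 0.16·π_3 + 0.16·π_4
Solving with the normalization constraint gives π = (0.2688, 0.2395, 0.2294, 0.2623).
So the stationary probability of state 3 is 0.2688.

0.2688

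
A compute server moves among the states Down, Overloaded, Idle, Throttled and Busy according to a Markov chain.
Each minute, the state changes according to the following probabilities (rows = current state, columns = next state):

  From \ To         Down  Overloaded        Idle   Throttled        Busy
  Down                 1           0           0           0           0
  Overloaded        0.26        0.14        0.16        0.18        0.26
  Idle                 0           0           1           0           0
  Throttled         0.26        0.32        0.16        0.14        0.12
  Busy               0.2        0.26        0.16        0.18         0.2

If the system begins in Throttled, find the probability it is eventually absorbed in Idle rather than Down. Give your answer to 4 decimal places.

0.3905

Let h(s) be the probability of absorption at Idle starting from transient state s. Then h(Idle) = 1 and h(Down) = 0. By first-step analysis:
h(Overloaded) = 0.26·0 + 0.14·h(Overloaded) + 0.16·1 + 0.18·h(Throttled) + 0.26·h(Busy)
h(Throttled) = 0.26·0 + 0.32·h(Overloaded) + 0.16·1 + 0.14·h(Throttled) + 0.12·h(Busy)
h(Busy) = 0.2·0 + 0.26·h(Overloaded) + 0.16·1 + 0.18·h(Throttled) + 0.2·h(Busy)
Solving: h(Overloaded) = 0.3935, h(Throttled) = 0.3905, h(Busy) = 0.4157.
Starting from Throttled, the probability is 0.3905.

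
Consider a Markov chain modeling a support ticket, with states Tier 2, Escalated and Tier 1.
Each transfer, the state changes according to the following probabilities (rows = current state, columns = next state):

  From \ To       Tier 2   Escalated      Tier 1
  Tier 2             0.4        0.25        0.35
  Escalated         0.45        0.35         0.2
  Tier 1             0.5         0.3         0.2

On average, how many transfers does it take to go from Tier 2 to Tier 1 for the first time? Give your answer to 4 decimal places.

3.2432

Let t(s) be the expected number of transfers to first reach Tier 1 from state s, with t(Tier 1) = 0. Conditioning on the first transfer:
t(Tier 2) = 1 + 0.4·t(Tier 2) + 0.25·t(Escalated)
t(Escalated) = 1 + 0.45·t(Tier 2) + 0.35·t(Escalated)
Solving: t(Tier 2) = 3.2432, t(Escalated) = 3.7838.
Expected transfers from Tier 2 to Tier 1: 3.2432.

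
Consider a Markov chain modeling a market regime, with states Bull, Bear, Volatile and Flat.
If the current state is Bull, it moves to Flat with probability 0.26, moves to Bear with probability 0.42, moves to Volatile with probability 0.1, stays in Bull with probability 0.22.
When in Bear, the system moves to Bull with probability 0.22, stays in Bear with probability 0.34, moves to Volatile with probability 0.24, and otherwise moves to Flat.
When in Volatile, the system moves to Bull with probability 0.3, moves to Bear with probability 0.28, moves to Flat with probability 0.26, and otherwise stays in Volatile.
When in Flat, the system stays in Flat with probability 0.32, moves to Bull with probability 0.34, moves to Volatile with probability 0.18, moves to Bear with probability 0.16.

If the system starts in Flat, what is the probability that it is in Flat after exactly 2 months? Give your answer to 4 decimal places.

0.2696

Propagate the distribution vector 2 months from Flat.
After 0 months: (0.0000, 0.0000, 0.0000, 1.0000)
After 1 month: (0.3400, 0.1600, 0.1800, 0.3200)
After 2 months: (0.2728, 0.2988, 0.1588, 0.2696)
P(in Flat after 2 months) = 0.2696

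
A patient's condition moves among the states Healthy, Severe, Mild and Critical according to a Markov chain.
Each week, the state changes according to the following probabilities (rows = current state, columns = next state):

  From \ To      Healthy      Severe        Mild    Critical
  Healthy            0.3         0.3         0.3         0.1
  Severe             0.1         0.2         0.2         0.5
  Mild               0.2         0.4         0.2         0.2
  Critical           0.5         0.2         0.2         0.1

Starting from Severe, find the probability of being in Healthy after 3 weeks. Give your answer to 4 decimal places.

Propagate the distribution vector 3 weeks from Severe.
After 0 weeks: (0.0000, 1.0000, 0.0000, 0.0000)
After 1 week: (0.1000, 0.2000, 0.2000, 0.5000)
After 2 weeks: (0.3400, 0.2500, 0.2100, 0.2000)
After 3 weeks: (0.2690, 0.2760, 0.2340, 0.2210)
P(in Healthy after 3 weeks) = 0.2690

0.2690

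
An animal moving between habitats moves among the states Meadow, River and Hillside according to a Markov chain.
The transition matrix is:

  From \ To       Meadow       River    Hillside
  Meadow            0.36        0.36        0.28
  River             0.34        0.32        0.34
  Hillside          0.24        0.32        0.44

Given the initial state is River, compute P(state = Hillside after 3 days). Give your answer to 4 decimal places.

Propagate the distribution vector 3 days from River.
After 0 days: (0.0000, 1.0000, 0.0000)
After 1 day: (0.3400, 0.3200, 0.3400)
After 2 days: (0.3128, 0.3336, 0.3536)
After 3 days: (0.3109, 0.3325, 0.3566)
P(in Hillside after 3 days) = 0.3566

0.3566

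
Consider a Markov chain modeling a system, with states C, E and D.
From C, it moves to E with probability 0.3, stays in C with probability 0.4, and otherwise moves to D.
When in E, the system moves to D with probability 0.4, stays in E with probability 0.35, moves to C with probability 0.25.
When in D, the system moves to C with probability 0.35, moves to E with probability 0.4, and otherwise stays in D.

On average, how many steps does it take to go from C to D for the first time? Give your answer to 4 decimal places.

Let t(s) be the expected number of steps to first reach D from state s, with t(D) = 0. Conditioning on the first step:
t(C) = 1 + 0.4·t(C) + 0.3·t(E)
t(E) = 1 + 0.25·t(C) + 0.35·t(E)
Solving: t(C) = 3.0159, t(E) = 2.6984.
Expected steps from C to D: 3.0159.

3.0159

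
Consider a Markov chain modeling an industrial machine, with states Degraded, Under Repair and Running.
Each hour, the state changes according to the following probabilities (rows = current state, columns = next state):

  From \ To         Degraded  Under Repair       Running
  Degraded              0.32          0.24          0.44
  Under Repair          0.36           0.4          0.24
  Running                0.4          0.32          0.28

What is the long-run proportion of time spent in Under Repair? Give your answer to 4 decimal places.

0.3166

Let the stationary distribution be π with π = πP and π_1 + π_2 + π_3 = 1.
π_1 = 0.32·π_1 + 0.36·π_2 + 0.4·π_3
π_2 = 0.24·π_1 + 0.4·π_2 + 0.32·π_3
Solving with the normalization constraint gives π = (0.3586, 0.3166, 0.3247).
So the stationary probability of Under Repair is 0.3166.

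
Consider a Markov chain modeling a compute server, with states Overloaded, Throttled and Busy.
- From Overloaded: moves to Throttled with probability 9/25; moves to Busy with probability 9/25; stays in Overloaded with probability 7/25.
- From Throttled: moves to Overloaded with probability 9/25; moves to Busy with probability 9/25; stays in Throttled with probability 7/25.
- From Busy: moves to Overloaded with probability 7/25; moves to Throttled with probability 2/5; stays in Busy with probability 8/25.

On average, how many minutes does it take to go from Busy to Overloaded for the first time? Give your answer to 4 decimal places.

3.2407

Let t(s) be the expected number of minutes to first reach Overloaded from state s, with t(Overloaded) = 0. Conditioning on the first minute:
t(Throttled) = 1 + 0.28·t(Throttled) + 0.36·t(Busy)
t(Busy) = 1 + 0.4·t(Throttled) + 0.32·t(Busy)
Solving: t(Throttled) = 3.0093, t(Busy) = 3.2407.
Expected minutes from Busy to Overloaded: 3.2407.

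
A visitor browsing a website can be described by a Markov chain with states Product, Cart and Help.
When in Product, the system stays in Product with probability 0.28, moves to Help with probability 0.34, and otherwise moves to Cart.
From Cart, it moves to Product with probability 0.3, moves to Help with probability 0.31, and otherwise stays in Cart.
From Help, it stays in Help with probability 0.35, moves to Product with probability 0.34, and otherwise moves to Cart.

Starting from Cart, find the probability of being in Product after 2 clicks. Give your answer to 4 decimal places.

Sum over the intermediate state after 1 click:
P = P(Cart→Product)·P(Product→Product) + P(Cart→Cart)·P(Cart→Product) + P(Cart→Help)·P(Help→Product)
  = 0.3×0.28 + 0.39×0.3 + 0.31×0.34
  = 0.0840 + 0.1170 + 0.1054 = 0.3064

0.3064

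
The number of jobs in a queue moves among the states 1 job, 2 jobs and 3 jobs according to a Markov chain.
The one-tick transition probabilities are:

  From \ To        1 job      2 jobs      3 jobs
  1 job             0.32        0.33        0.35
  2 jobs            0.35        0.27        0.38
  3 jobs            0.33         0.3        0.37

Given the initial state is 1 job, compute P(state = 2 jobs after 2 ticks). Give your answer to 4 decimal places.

Sum over the intermediate state after 1 tick:
P = P(1 job→1 job)·P(1 job→2 jobs) + P(1 job→2 jobs)·P(2 jobs→2 jobs) + P(1 job→3 jobs)·P(3 jobs→2 jobs)
  = 0.32×0.33 + 0.33×0.27 + 0.35×0.3
  = 0.1056 + 0.0891 + 0.1050 = 0.2997

0.2997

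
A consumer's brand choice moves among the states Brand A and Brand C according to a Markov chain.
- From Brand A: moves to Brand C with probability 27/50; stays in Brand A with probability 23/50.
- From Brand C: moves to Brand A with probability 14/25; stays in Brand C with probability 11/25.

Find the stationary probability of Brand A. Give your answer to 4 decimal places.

Let the stationary distribution be π with π = πP and π_1 + π_2 = 1.
π_1 = 0.46·π_1 + 0.56·π_2
Solving with the normalization constraint gives π = (0.5091, 0.4909).
So the stationary probability of Brand A is 0.5091.

0.5091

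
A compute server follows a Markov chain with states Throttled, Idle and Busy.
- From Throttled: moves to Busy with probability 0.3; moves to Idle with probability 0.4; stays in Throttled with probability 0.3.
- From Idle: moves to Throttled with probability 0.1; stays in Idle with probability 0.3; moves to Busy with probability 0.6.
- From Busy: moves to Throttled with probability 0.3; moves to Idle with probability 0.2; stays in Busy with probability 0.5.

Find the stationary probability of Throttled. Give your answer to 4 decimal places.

Let the stationary distribution be π with π = πP and π_1 + π_2 + π_3 = 1.
π_1 = 0.3·π_1 + 0.1·π_2 + 0.3·π_3
π_2 = 0.4·π_1 + 0.3·π_2 + 0.2·π_3
Solving with the normalization constraint gives π = (0.2447, 0.2766, 0.4787).
So the stationary probability of Throttled is 0.2447.

0.2447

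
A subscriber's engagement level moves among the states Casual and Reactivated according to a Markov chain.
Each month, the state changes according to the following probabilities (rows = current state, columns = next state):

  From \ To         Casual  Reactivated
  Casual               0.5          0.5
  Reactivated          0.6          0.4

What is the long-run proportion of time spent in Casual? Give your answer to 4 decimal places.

0.5455

Let the stationary distribution be π with π = πP and π_1 + π_2 = 1.
π_1 = 0.5·π_1 + 0.6·π_2
Solving with the normalization constraint gives π = (0.5455, 0.4545).
So the stationary probability of Casual is 0.5455.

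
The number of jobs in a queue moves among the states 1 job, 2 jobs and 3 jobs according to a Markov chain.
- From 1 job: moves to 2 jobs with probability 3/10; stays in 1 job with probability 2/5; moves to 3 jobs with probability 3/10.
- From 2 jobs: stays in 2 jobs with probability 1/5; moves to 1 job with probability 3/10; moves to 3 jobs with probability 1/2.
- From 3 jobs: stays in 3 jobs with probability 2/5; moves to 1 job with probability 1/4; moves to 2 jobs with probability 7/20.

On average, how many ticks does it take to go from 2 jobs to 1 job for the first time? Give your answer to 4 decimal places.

3.6066

Let t(s) be the expected number of ticks to first reach 1 job from state s, with t(1 job) = 0. Conditioning on the first tick:
t(2 jobs) = 1 + 0.2·t(2 jobs) + 0.5·t(3 jobs)
t(3 jobs) = 1 + 0.35·t(2 jobs) + 0.4·t(3 jobs)
Solving: t(2 jobs) = 3.6066, t(3 jobs) = 3.7705.
Expected ticks from 2 jobs to 1 job: 3.6066.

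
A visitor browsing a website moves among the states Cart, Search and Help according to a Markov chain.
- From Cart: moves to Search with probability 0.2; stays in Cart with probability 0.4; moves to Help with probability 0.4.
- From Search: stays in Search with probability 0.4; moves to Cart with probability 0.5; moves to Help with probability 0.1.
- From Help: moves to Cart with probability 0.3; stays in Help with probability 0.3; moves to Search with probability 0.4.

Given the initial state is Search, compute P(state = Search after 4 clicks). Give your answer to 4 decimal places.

Propagate the distribution vector 4 clicks from Search.
After 0 clicks: (0.0000, 1.0000, 0.0000)
After 1 click: (0.5000, 0.4000, 0.1000)
After 2 clicks: (0.4300, 0.3000, 0.2700)
After 3 clicks: (0.4030, 0.3140, 0.2830)
After 4 clicks: (0.4031, 0.3194, 0.2775)
P(in Search after 4 clicks) = 0.3194

0.3194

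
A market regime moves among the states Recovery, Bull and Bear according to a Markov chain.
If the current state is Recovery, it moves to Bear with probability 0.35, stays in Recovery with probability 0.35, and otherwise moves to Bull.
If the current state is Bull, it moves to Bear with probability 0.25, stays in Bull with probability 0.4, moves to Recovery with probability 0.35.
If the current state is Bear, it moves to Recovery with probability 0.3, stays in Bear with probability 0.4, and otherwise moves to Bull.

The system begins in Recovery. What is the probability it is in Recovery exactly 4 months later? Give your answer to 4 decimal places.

0.3333

Propagate the distribution vector 4 months from Recovery.
After 0 months: (1.0000, 0.0000, 0.0000)
After 1 month: (0.3500, 0.3000, 0.3500)
After 2 months: (0.3325, 0.3300, 0.3375)
After 3 months: (0.3331, 0.3330, 0.3339)
After 4 months: (0.3333, 0.3333, 0.3334)
P(in Recovery after 4 months) = 0.3333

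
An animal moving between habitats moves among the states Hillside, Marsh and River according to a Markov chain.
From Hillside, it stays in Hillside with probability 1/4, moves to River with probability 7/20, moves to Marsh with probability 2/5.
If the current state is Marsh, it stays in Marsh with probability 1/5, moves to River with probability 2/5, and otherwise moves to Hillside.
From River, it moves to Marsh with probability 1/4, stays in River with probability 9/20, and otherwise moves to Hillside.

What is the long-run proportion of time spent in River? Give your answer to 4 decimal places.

0.4046

Let the stationary distribution be π with π = πP and π_1 + π_2 + π_3 = 1.
π_1 = 0.25·π_1 + 0.4·π_2 + 0.3·π_3
π_2 = 0.4·π_1 + 0.2·π_2 + 0.25·π_3
Solving with the normalization constraint gives π = (0.3126, 0.2828, 0.4046).
So the stationary probability of River is 0.4046.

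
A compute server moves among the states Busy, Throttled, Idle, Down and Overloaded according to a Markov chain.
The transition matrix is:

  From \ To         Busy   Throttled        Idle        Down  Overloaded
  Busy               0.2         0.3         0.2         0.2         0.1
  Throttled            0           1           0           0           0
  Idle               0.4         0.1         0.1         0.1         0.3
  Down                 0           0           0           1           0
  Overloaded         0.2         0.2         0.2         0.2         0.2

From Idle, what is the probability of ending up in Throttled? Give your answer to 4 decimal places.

Let h(s) be the probability of absorption at Throttled starting from transient state s. Then h(Throttled) = 1 and h(Down) = 0. By first-step analysis:
h(Busy) = 0.2·h(Busy) + 0.3·1 + 0.2·h(Idle) + 0.2·0 + 0.1·h(Overloaded)
h(Idle) = 0.4·h(Busy) + 0.1·1 + 0.1·h(Idle) + 0.1·0 + 0.3·h(Overloaded)
h(Overloaded) = 0.2·h(Busy) + 0.2·1 + 0.2·h(Idle) + 0.2·0 + 0.2·h(Overloaded)
Solving: h(Busy) = 0.5775, h(Idle) = 0.5446, h(Overloaded) = 0.5305.
Starting from Idle, the probability is 0.5446.

0.5446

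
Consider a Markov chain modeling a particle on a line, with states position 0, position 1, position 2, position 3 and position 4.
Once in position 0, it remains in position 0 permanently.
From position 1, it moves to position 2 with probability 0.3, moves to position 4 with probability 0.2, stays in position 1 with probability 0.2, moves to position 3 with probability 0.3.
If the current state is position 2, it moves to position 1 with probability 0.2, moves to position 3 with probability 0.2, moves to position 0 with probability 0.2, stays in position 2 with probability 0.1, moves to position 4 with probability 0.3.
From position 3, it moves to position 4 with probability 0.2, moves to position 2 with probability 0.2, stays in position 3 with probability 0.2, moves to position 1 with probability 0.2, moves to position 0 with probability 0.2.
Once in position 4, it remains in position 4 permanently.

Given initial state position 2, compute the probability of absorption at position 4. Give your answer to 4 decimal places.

0.6172

Let h(s) be the probability of absorption at position 4 starting from transient state s. Then h(position 4) = 1 and h(position 0) = 0. By first-step analysis:
h(position 1) = 0.2·h(position 1) + 0.3·h(position 2) + 0.3·h(position 3) + 0.2·1
h(position 2) = 0.2·0 + 0.2·h(position 1) + 0.1·h(position 2) + 0.2·h(position 3) + 0.3·1
h(position 3) = 0.2·0 + 0.2·h(position 1) + 0.2·h(position 2) + 0.2·h(position 3) + 0.2·1
Solving: h(position 1) = 0.6986, h(position 2) = 0.6172, h(position 3) = 0.5789.
Starting from position 2, the probability is 0.6172.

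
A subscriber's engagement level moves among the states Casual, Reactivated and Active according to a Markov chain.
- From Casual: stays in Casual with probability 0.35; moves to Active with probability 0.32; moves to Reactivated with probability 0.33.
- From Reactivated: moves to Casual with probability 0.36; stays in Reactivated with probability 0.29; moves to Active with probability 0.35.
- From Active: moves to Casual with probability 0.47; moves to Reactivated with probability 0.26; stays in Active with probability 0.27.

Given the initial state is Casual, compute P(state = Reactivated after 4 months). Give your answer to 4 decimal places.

Propagate the distribution vector 4 months from Casual.
After 0 months: (1.0000, 0.0000, 0.0000)
After 1 month: (0.3500, 0.3300, 0.3200)
After 2 months: (0.3917, 0.2944, 0.3139)
After 3 months: (0.3906, 0.2963, 0.3131)
After 4 months: (0.3905, 0.2962, 0.3132)
P(in Reactivated after 4 months) = 0.2962

0.2962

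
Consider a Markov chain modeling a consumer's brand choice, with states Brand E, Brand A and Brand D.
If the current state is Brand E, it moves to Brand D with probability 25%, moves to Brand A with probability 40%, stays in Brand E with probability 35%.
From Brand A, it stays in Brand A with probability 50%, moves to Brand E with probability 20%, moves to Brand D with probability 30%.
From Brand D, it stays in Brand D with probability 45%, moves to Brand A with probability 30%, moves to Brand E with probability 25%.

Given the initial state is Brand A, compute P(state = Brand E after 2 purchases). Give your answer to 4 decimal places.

Sum over the intermediate state after 1 purchase:
P = P(Brand A→Brand E)·P(Brand E→Brand E) + P(Brand A→Brand A)·P(Brand A→Brand E) + P(Brand A→Brand D)·P(Brand D→Brand E)
  = 0.2×0.35 + 0.5×0.2 + 0.3×0.25
  = 0.0700 + 0.1000 + 0.0750 = 0.2450

0.2450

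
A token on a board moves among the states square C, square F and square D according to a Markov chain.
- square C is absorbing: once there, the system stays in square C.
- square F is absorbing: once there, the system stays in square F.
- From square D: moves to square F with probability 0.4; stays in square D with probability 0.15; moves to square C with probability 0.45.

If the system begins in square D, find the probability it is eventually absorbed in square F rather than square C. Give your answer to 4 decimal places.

Let h(s) be the probability of absorption at square F starting from transient state s. Then h(square F) = 1 and h(square C) = 0. By first-step analysis:
h(square D) = 0.45·0 + 0.4·1 + 0.15·h(square D)
Solving: h(square D) = 0.4706.
Starting from square D, the probability is 0.4706.

0.4706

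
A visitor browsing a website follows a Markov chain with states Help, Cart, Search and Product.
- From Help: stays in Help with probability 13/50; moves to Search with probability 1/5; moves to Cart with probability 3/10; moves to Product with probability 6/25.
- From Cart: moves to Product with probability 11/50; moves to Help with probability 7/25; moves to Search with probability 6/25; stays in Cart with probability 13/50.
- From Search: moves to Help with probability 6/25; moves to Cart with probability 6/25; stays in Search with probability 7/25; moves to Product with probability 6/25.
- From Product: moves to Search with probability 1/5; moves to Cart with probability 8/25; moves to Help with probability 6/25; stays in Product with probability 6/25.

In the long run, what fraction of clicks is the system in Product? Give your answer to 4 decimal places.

0.2344

Let the stationary distribution be π with π = πP and π_1 + π_2 + π_3 + π_4 = 1.
π_1 = 0.26·π_1 + 0.28·π_2 + 0.24·π_3 + 0.24·π_4
π_2 = 0.3·π_1 + 0.26·π_2 + 0.24·π_3 + 0.32·π_4
π_3 = 0.2·π_1 + 0.24·π_2 + 0.28·π_3 + 0.2·π_4
Solving with the normalization constraint gives π = (0.2563, 0.2797, 0.2296, 0.2344).
So the stationary probability of Product is 0.2344.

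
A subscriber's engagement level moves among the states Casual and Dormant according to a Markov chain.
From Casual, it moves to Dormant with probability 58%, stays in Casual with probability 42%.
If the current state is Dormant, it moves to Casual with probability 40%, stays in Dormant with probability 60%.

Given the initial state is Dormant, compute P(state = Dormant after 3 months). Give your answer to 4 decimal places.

Propagate the distribution vector 3 months from Dormant.
After 0 months: (0.0000, 1.0000)
After 1 month: (0.4000, 0.6000)
After 2 months: (0.4080, 0.5920)
After 3 months: (0.4082, 0.5918)
P(in Dormant after 3 months) = 0.5918

0.5918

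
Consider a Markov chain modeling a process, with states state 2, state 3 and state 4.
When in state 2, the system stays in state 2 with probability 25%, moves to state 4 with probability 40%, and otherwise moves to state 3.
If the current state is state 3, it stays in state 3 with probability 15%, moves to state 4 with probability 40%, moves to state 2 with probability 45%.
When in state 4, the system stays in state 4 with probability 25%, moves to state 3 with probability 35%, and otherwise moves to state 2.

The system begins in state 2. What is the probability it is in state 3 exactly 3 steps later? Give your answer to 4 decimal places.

0.2940

Propagate the distribution vector 3 steps from state 2.
After 0 steps: (1.0000, 0.0000, 0.0000)
After 1 step: (0.2500, 0.3500, 0.4000)
After 2 steps: (0.3800, 0.2800, 0.3400)
After 3 steps: (0.3570, 0.2940, 0.3490)
P(in state 3 after 3 steps) = 0.2940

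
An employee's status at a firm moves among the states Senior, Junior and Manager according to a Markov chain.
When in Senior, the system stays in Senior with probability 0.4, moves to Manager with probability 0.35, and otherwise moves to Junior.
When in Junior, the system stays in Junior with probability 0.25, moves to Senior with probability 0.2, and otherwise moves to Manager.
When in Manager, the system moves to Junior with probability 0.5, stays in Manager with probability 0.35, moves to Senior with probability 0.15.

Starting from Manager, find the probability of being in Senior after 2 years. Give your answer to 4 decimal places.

0.2125

Sum over the intermediate state after 1 year:
P = P(Manager→Senior)·P(Senior→Senior) + P(Manager→Junior)·P(Junior→Senior) + P(Manager→Manager)·P(Manager→Senior)
  = 0.15×0.4 + 0.5×0.2 + 0.35×0.15
  = 0.0600 + 0.1000 + 0.0525 = 0.2125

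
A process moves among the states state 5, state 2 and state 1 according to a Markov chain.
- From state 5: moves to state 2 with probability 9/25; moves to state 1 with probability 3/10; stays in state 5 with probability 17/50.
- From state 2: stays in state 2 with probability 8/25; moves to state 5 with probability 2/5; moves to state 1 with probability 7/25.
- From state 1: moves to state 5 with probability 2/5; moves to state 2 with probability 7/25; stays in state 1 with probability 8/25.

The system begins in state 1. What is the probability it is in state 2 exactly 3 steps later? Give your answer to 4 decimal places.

0.3230

Propagate the distribution vector 3 steps from state 1.
After 0 steps: (0.0000, 0.0000, 1.0000)
After 1 step: (0.4000, 0.2800, 0.3200)
After 2 steps: (0.3760, 0.3232, 0.3008)
After 3 steps: (0.3774, 0.3230, 0.2996)
P(in state 2 after 3 steps) = 0.3230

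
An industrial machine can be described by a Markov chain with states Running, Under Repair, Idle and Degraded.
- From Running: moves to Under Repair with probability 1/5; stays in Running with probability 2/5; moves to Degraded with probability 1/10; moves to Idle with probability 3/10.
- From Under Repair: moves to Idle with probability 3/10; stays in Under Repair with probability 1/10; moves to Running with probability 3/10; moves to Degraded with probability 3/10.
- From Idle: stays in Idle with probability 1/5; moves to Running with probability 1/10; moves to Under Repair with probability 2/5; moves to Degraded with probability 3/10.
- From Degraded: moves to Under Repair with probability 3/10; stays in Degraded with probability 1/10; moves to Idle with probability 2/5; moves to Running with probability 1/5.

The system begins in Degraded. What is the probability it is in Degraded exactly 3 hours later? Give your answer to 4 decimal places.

0.2060

Propagate the distribution vector 3 hours from Degraded.
After 0 hours: (0.0000, 0.0000, 0.0000, 1.0000)
After 1 hour: (0.2000, 0.3000, 0.4000, 0.1000)
After 2 hours: (0.2300, 0.2600, 0.2700, 0.2400)
After 3 hours: (0.2450, 0.2520, 0.2970, 0.2060)
P(in Degraded after 3 hours) = 0.2060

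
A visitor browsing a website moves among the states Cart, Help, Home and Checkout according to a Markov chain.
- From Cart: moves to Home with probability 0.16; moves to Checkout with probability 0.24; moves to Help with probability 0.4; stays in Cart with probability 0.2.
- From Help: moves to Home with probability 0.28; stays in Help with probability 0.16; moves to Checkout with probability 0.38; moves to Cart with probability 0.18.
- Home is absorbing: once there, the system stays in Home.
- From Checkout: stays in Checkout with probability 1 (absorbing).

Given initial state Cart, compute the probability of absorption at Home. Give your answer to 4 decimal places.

Let h(s) be the probability of absorption at Home starting from transient state s. Then h(Home) = 1 and h(Checkout) = 0. By first-step analysis:
h(Cart) = 0.2·h(Cart) + 0.4·h(Help) + 0.16·1 + 0.24·0
h(Help) = 0.18·h(Cart) + 0.16·h(Help) + 0.28·1 + 0.38·0
Solving: h(Cart) = 0.4107, h(Help) = 0.4213.
Starting from Cart, the probability is 0.4107.

0.4107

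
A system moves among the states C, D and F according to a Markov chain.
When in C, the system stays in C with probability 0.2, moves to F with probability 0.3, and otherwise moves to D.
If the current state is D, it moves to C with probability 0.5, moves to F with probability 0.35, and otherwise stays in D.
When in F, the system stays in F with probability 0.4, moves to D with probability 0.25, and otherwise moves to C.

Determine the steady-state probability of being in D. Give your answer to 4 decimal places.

0.3055

Let the stationary distribution be π with π = πP and π_1 + π_2 + π_3 = 1.
π_1 = 0.2·π_1 + 0.5·π_2 + 0.35·π_3
π_2 = 0.5·π_1 + 0.15·π_2 + 0.25·π_3
Solving with the normalization constraint gives π = (0.3442, 0.3055, 0.3503).
So the stationary probability of D is 0.3055.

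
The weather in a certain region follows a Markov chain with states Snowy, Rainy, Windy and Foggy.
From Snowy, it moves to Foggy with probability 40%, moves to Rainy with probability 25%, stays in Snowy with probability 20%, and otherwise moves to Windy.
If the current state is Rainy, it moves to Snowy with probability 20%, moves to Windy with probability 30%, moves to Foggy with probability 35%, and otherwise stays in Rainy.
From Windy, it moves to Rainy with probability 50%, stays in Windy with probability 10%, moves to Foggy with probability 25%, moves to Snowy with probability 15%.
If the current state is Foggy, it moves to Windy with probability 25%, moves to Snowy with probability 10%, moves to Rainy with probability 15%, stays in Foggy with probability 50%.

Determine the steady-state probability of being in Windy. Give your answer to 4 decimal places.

0.2148

Let the stationary distribution be π with π = πP and π_1 + π_2 + π_3 + π_4 = 1.
π_1 = 0.2·π_1 + 0.2·π_2 + 0.15·π_3 + 0.1·π_4
π_2 = 0.25·π_1 + 0.15·π_2 + 0.5·π_3 + 0.15·π_4
π_3 = 0.15·π_1 + 0.3·π_2 + 0.1·π_3 + 0.25·π_4
Solving with the normalization constraint gives π = (0.1497, 0.2402, 0.2148, 0.3953).
So the stationary probability of Windy is 0.2148.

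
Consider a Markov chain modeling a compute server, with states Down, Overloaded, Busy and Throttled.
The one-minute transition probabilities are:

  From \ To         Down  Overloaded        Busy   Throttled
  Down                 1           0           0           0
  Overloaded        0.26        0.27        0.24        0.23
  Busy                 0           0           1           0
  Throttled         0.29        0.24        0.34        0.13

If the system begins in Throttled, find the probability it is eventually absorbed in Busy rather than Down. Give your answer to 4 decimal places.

Let h(s) be the probability of absorption at Busy starting from transient state s. Then h(Busy) = 1 and h(Down) = 0. By first-step analysis:
h(Overloaded) = 0.26·0 + 0.27·h(Overloaded) + 0.24·1 + 0.23·h(Throttled)
h(Throttled) = 0.29·0 + 0.24·h(Overloaded) + 0.34·1 + 0.13·h(Throttled)
Solving: h(Overloaded) = 0.4949, h(Throttled) = 0.5273.
Starting from Throttled, the probability is 0.5273.

0.5273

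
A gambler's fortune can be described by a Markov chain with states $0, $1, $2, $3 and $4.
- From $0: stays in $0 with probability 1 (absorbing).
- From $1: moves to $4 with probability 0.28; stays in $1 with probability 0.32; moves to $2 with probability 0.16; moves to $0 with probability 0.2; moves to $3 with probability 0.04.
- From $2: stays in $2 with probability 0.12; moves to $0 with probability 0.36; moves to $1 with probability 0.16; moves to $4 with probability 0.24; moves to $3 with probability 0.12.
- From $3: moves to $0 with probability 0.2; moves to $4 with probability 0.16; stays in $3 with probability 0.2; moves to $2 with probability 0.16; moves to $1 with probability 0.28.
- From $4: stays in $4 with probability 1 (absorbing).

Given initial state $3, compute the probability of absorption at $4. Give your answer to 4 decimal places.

Let h(s) be the probability of absorption at $4 starting from transient state s. Then h($4) = 1 and h($0) = 0. By first-step analysis:
h($1) = 0.2·0 + 0.32·h($1) + 0.16·h($2) + 0.04·h($3) + 0.28·1
h($2) = 0.36·0 + 0.16·h($1) + 0.12·h($2) + 0.12·h($3) + 0.24·1
h($3) = 0.2·0 + 0.28·h($1) + 0.16·h($2) + 0.2·h($3) + 0.16·1
Solving: h($1) = 0.5425, h($2) = 0.4364, h($3) = 0.4772.
Starting from $3, the probability is 0.4772.

0.4772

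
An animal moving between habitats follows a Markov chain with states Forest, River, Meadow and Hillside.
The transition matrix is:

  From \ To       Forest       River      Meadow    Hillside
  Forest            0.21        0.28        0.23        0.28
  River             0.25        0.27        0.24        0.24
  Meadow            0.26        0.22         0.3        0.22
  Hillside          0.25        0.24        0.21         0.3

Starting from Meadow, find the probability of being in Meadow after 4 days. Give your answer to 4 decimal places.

0.2445

Propagate the distribution vector 4 days from Meadow.
After 0 days: (0.0000, 0.0000, 1.0000, 0.0000)
After 1 day: (0.2600, 0.2200, 0.3000, 0.2200)
After 2 days: (0.2426, 0.2510, 0.2488, 0.2576)
After 3 days: (0.2428, 0.2523, 0.2448, 0.2602)
After 4 days: (0.2427, 0.2524, 0.2445, 0.2604)
P(in Meadow after 4 days) = 0.2445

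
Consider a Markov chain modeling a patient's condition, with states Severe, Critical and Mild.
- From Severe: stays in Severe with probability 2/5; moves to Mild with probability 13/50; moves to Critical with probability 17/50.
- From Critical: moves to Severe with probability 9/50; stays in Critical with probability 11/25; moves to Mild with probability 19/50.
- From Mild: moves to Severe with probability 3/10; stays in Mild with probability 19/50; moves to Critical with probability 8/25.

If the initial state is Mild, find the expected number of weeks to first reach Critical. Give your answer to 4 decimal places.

3.0612

Let t(s) be the expected number of weeks to first reach Critical from state s, with t(Critical) = 0. Conditioning on the first week:
t(Severe) = 1 + 0.4·t(Severe) + 0.26·t(Mild)
t(Mild) = 1 + 0.3·t(Severe) + 0.38·t(Mild)
Solving: t(Severe) = 2.9932, t(Mild) = 3.0612.
Expected weeks from Mild to Critical: 3.0612.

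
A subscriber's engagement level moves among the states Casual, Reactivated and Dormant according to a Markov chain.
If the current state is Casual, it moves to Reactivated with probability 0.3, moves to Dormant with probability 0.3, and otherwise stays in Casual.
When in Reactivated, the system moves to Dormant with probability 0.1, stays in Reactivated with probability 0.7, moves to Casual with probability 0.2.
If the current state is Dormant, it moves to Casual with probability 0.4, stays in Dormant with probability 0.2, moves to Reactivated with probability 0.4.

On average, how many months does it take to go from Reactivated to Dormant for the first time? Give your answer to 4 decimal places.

Let t(s) be the expected number of months to first reach Dormant from state s, with t(Dormant) = 0. Conditioning on the first month:
t(Casual) = 1 + 0.4·t(Casual) + 0.3·t(Reactivated)
t(Reactivated) = 1 + 0.2·t(Casual) + 0.7·t(Reactivated)
Solving: t(Casual) = 5.0000, t(Reactivated) = 6.6667.
Expected months from Reactivated to Dormant: 6.6667.

6.6667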